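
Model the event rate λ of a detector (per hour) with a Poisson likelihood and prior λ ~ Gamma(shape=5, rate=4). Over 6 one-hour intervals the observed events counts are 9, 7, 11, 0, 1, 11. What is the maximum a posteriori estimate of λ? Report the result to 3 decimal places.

λ̂_MAP = 4.300

Σxᵢ = 9+7+11+0+1+11 = 39, with n = 6.
Posterior ∝ λ^4e^(−4λ) · λ^39e^(−6λ) = λ^43e^(−10λ), i.e. Gamma(shape=44, rate=10).
The mode of a Gamma(a, b) with a ≥ 1 (shape–rate) is (a−1)/b = 43/10 ≈ 4.300.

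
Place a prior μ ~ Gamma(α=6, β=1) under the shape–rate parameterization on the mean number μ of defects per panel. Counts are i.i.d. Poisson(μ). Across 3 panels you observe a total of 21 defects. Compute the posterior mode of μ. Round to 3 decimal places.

Σxᵢ = 21, n = 3.
Posterior ∝ μ^5e^(−1μ) · μ^21e^(−3μ) = μ^26e^(−4μ), i.e. Gamma(shape=27, rate=4).
The mode of a Gamma(a, b) with a ≥ 1 (shape–rate) is (a−1)/b = 26/4 ≈ 6.500.

μ̂_MAP = 6.500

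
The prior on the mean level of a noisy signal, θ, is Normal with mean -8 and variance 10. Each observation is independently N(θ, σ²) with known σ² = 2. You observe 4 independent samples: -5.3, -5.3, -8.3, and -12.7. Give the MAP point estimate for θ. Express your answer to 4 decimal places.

θ̂_MAP = -7.9048

n = 4; x̄ = ((-5.3) + (-5.3) + (-8.3) + (-12.7))/4 = -31.6/4 = -7.9.
For a Normal prior and Normal likelihood with known variance, the posterior is Normal; its mode equals its mean, the precision-weighted average.
Prior precision 1/σ₀² = 1/10 = 0.1; data precision n/σ² = 4/2 = 2.
θ̂ = (0.1·(-8) + 2·(-7.9)) / (0.1 + 2) = (-16.6)/2.1 = -166/21 ≈ -7.9048.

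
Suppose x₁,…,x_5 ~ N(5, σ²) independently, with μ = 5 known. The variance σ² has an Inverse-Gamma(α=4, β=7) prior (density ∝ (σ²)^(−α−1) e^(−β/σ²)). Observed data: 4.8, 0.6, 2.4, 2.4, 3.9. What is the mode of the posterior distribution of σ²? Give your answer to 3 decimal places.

σ̂²_MAP = 3.209

Sum of squared deviations about the known mean: SS = (4.8−5)² + (0.6−5)² + (2.4−5)² + (2.4−5)² + (3.9−5)² = 34.13.
The Normal likelihood contributes (σ²)^(−n/2) exp(−SS/(2σ²)), so the posterior is Inverse-Gamma(α + n/2, β + SS/2) = Inverse-Gamma(6.5, 24.065).
The mode of Inverse-Gamma(a, b) is b/(a+1) = 24.065/7.5 ≈ 3.209.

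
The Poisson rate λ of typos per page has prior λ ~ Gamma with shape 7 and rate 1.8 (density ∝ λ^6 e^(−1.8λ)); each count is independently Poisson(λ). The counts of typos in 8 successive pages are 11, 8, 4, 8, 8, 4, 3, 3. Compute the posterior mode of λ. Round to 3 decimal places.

Σxᵢ = 11+8+4+8+8+4+3+3 = 49, with n = 8.
Posterior ∝ λ^6e^(−1.8λ) · λ^49e^(−8λ) = λ^55e^(−9.8λ), i.e. Gamma(shape=56, rate=9.8).
The mode of a Gamma(a, b) with a ≥ 1 (shape–rate) is (a−1)/b = 55/9.8 ≈ 5.612.

λ̂_MAP = 5.612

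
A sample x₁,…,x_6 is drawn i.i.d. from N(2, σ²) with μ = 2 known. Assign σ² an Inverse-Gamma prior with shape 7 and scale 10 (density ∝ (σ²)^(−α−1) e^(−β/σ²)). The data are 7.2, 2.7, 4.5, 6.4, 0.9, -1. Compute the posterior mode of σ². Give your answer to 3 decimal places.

σ̂²_MAP = 3.789

Sum of squared deviations about the known mean: SS = (7.2−2)² + (2.7−2)² + (4.5−2)² + (6.4−2)² + (0.9−2)² + (-1−2)² = 63.35.
The Normal likelihood contributes (σ²)^(−n/2) exp(−SS/(2σ²)), so the posterior is Inverse-Gamma(α + n/2, β + SS/2) = Inverse-Gamma(10, 41.675).
The mode of Inverse-Gamma(a, b) is b/(a+1) = 41.675/11 ≈ 3.789.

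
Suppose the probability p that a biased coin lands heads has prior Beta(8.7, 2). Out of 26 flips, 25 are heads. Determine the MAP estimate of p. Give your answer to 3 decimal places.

Prior: Beta(8.7, 2).
Data: 25 successes in 26 trials. The binomial likelihood contributes p^25(1−p)^1, so the posterior is Beta(8.7+25, 2+1) = Beta(33.7, 3).
For Beta(a, b) with a, b > 1 the mode is (a−1)/(a+b−2) = 32.7/34.7 ≈ 0.942.

p̂_MAP = 0.942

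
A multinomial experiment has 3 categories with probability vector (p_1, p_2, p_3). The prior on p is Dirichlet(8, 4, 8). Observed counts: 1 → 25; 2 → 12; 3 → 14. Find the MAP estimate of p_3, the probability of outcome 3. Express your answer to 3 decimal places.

MAP estimate: 0.309

The posterior is Dirichlet(αᵢ + nᵢ) = Dirichlet(33, 16, 22).
For a Dirichlet(a₁,…,a_K) with all aᵢ > 1, the mode has j-th component (aⱼ − 1)/(Σaᵢ − K).
Here Σaᵢ = 71 and K = 3, so p_3 = (22 − 1)/(71 − 3) = 21/68 ≈ 0.309.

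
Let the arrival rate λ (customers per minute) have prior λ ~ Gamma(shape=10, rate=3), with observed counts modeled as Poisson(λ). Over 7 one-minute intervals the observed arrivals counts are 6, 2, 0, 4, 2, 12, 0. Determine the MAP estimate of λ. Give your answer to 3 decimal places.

Σxᵢ = 6+2+0+4+2+12+0 = 26, with n = 7.
Posterior ∝ λ^9e^(−3λ) · λ^26e^(−7λ) = λ^35e^(−10λ), i.e. Gamma(shape=36, rate=10).
The mode of a Gamma(a, b) with a ≥ 1 (shape–rate) is (a−1)/b = 35/10 ≈ 3.500.

λ̂_MAP = 3.500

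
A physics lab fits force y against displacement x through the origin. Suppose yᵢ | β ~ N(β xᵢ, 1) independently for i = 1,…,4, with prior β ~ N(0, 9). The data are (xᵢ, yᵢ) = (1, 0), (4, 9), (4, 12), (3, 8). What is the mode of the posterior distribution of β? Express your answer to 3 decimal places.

β̂_MAP = 2.565

log p(β | y) = −Σ(yᵢ − βxᵢ)²/(2·1) − β²/(2·9) + const.
Setting the derivative to zero: Σxᵢ(yᵢ − βxᵢ)/1 − β/9 = 0, so β = Σxᵢyᵢ / (Σxᵢ² + σ²/τ²).
Σxᵢyᵢ = 1·0 + 4·9 + 4·12 + 3·8 = 108; Σxᵢ² = 42; σ²/τ² = 1/9.
β̂_MAP = 108 / (42 + 1/9) = 108/(379/9) = 972/379 ≈ 2.565.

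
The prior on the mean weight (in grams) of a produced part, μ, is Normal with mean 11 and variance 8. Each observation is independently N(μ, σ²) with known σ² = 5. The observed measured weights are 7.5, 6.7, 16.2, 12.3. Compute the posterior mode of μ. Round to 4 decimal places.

n = 4; x̄ = (7.5 + 6.7 + 16.2 + 12.3)/4 = 42.7/4 = 10.675.
For a Normal prior and Normal likelihood with known variance, the posterior is Normal; its mode equals its mean, the precision-weighted average.
Prior precision 1/σ₀² = 1/8 = 0.125; data precision n/σ² = 4/5 = 0.8.
μ̂ = (0.125·11 + 0.8·10.675) / (0.125 + 0.8) = 9.915/0.925 = 1983/185 ≈ 10.7189.

μ̂_MAP = 10.7189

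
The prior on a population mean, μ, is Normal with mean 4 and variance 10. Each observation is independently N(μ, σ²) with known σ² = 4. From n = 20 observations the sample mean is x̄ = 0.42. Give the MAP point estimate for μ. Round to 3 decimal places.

n = 20, x̄ = 0.42.
For a Normal prior and Normal likelihood with known variance, the posterior is Normal; its mode equals its mean, the precision-weighted average.
Prior precision 1/σ₀² = 1/10 = 0.1; data precision n/σ² = 20/4 = 5.
μ̂ = (0.1·4 + 5·0.42) / (0.1 + 5) = 2.5/5.1 = 25/51 ≈ 0.490.

μ̂_MAP = 0.490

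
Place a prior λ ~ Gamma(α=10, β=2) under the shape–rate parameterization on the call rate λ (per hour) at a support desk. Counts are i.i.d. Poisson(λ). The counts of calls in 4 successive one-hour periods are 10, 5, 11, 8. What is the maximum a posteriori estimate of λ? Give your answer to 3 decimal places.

λ̂_MAP = 7.167

Σxᵢ = 10+5+11+8 = 34, with n = 4.
Posterior ∝ λ^9e^(−2λ) · λ^34e^(−4λ) = λ^43e^(−6λ), i.e. Gamma(shape=44, rate=6).
The mode of a Gamma(a, b) with a ≥ 1 (shape–rate) is (a−1)/b = 43/6 ≈ 7.167.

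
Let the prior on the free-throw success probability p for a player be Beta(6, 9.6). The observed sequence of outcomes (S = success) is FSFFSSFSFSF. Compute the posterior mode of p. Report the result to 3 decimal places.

Prior: Beta(6, 9.6).
Data: 5 successes in 11 trials (from the sequence). The binomial likelihood contributes p^5(1−p)^6, so the posterior is Beta(6+5, 9.6+6) = Beta(11, 15.6).
For Beta(a, b) with a, b > 1 the mode is (a−1)/(a+b−2) = 10/24.6 ≈ 0.407.

p̂_MAP = 0.407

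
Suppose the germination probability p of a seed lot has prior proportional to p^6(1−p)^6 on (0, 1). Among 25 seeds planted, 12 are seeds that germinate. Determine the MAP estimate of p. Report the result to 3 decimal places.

The prior density ∝ p^6(1−p)^6 is the kernel of Beta(7, 7).
Data: 12 successes in 25 trials. The binomial likelihood contributes p^12(1−p)^13, so the posterior is Beta(7+12, 7+13) = Beta(19, 20).
For Beta(a, b) with a, b > 1 the mode is (a−1)/(a+b−2) = 18/37 ≈ 0.486.

p̂_MAP = 0.486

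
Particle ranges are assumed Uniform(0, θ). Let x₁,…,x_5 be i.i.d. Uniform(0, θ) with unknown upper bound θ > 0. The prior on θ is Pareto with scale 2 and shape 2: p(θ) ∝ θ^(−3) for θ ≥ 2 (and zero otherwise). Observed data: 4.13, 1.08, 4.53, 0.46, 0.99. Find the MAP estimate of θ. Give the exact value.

The Uniform(0, θ) likelihood is θ^(−n) for θ ≥ max(xᵢ), zero otherwise. Here max(xᵢ) = 4.53.
Posterior ∝ θ^(−3) · θ^(−5) = θ^(−8) on θ ≥ max(2, 4.53) = 4.53.
This density is strictly decreasing in θ, so the posterior mode lies at the lower boundary of the support.

θ̂_MAP = 4.53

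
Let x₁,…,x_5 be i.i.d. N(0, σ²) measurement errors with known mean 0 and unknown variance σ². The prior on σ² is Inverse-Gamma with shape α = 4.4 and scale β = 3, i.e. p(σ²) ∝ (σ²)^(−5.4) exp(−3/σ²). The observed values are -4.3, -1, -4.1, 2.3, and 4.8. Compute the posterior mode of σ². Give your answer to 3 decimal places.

Sum of squared deviations about the known mean: SS = (-4.3−0)² + (-1−0)² + (-4.1−0)² + (2.3−0)² + (4.8−0)² = 64.63.
The Normal likelihood contributes (σ²)^(−n/2) exp(−SS/(2σ²)), so the posterior is Inverse-Gamma(α + n/2, β + SS/2) = Inverse-Gamma(6.9, 35.315).
The mode of Inverse-Gamma(a, b) is b/(a+1) = 35.315/7.9 ≈ 4.470.

σ̂²_MAP = 4.470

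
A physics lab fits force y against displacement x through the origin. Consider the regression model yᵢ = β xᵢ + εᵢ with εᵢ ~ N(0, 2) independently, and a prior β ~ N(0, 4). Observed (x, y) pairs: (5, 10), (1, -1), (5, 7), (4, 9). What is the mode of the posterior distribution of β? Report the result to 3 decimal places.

log p(β | y) = −Σ(yᵢ − βxᵢ)²/(2·2) − β²/(2·4) + const.
Setting the derivative to zero: Σxᵢ(yᵢ − βxᵢ)/2 − β/4 = 0, so β = Σxᵢyᵢ / (Σxᵢ² + σ²/τ²).
Σxᵢyᵢ = 5·10 + 1·(-1) + 5·7 + 4·9 = 120; Σxᵢ² = 67; σ²/τ² = 0.5.
β̂_MAP = 120 / (67 + 0.5) = 120/67.5 ≈ 1.778.

β̂_MAP = 1.778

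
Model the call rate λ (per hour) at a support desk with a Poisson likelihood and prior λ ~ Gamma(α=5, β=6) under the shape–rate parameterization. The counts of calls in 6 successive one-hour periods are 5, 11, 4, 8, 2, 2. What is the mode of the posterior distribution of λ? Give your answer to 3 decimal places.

λ̂_MAP = 3.000

Σxᵢ = 5+11+4+8+2+2 = 32, with n = 6.
Posterior ∝ λ^4e^(−6λ) · λ^32e^(−6λ) = λ^36e^(−12λ), i.e. Gamma(shape=37, rate=12).
The mode of a Gamma(a, b) with a ≥ 1 (shape–rate) is (a−1)/b = 36/12 ≈ 3.000.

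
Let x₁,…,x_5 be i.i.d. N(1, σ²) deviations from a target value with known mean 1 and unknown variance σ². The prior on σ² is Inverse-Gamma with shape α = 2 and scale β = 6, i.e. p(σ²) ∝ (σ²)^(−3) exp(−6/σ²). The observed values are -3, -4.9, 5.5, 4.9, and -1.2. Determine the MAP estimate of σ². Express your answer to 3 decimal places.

σ̂²_MAP = 9.374

Sum of squared deviations about the known mean: SS = (-3−1)² + (-4.9−1)² + (5.5−1)² + (4.9−1)² + (-1.2−1)² = 91.11.
The Normal likelihood contributes (σ²)^(−n/2) exp(−SS/(2σ²)), so the posterior is Inverse-Gamma(α + n/2, β + SS/2) = Inverse-Gamma(4.5, 51.555).
The mode of Inverse-Gamma(a, b) is b/(a+1) = 51.555/5.5 ≈ 9.374.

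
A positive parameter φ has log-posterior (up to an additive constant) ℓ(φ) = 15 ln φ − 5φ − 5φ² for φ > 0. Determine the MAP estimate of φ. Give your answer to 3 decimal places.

φ̂_MAP = 1.000

ℓ'(φ) = 15/φ − 5 − 10φ. Setting this to zero and multiplying by φ: 10φ² + 5φ − 15 = 0.
φ = (−5 + √(5² + 4·10·15)) / (2·10) = (−5 + √625) / 20 = (−5 + 25)/20 = 1.
ℓ''(φ) = −15/φ² − 10 < 0, confirming a maximum.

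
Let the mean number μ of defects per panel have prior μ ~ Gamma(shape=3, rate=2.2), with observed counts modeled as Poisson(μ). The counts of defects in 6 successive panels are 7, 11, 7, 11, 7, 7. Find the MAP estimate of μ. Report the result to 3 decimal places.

Σxᵢ = 7+11+7+11+7+7 = 50, with n = 6.
Posterior ∝ μ^2e^(−2.2μ) · μ^50e^(−6μ) = μ^52e^(−8.2μ), i.e. Gamma(shape=53, rate=8.2).
The mode of a Gamma(a, b) with a ≥ 1 (shape–rate) is (a−1)/b = 52/8.2 ≈ 6.341.

μ̂_MAP = 6.341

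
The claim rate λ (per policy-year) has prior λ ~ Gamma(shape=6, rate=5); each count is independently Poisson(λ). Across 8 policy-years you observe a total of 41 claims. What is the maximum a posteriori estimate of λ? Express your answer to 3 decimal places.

λ̂_MAP = 3.538

Σxᵢ = 41, n = 8.
Posterior ∝ λ^5e^(−5λ) · λ^41e^(−8λ) = λ^46e^(−13λ), i.e. Gamma(shape=47, rate=13).
The mode of a Gamma(a, b) with a ≥ 1 (shape–rate) is (a−1)/b = 46/13 ≈ 3.538.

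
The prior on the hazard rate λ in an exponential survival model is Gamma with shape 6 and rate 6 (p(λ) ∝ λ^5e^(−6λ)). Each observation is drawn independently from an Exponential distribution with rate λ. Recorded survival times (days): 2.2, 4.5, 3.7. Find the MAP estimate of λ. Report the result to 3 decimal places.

The Exponential(rate=λ) likelihood is ∝ λ^n e^(−λΣtᵢ). Here n = 3 and Σtᵢ = 2.2 + 4.5 + 3.7 = 10.4.
Posterior ∝ λ^5e^(−6λ) · λ^3e^(−10.4λ) = λ^8e^(−16.4λ), i.e. Gamma(9, 16.4).
Mode = (a−1)/b = 8/16.4 ≈ 0.488.

λ̂_MAP = 0.488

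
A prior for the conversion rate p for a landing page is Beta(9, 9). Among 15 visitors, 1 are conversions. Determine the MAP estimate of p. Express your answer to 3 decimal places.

Prior: Beta(9, 9).
Data: 1 success in 15 trials. The binomial likelihood contributes p(1−p)^14, so the posterior is Beta(9+1, 9+14) = Beta(10, 23).
For Beta(a, b) with a, b > 1 the mode is (a−1)/(a+b−2) = 9/31 ≈ 0.290.

p̂_MAP = 0.290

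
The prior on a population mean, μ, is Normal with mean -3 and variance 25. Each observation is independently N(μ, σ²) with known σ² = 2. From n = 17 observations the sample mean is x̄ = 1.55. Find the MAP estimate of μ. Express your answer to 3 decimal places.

μ̂_MAP = 1.529

n = 17, x̄ = 1.55.
For a Normal prior and Normal likelihood with known variance, the posterior is Normal; its mode equals its mean, the precision-weighted average.
Prior precision 1/σ₀² = 1/25 = 0.04; data precision n/σ² = 17/2 = 8.5.
μ̂ = (0.04·(-3) + 8.5·1.55) / (0.04 + 8.5) = 13.055/8.54 = 373/244 ≈ 1.529.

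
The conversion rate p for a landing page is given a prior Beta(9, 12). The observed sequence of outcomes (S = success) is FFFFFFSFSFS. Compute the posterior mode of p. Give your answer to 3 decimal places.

p̂_MAP = 0.367

Prior: Beta(9, 12).
Data: 3 successes in 11 trials (from the sequence). The binomial likelihood contributes p^3(1−p)^8, so the posterior is Beta(9+3, 12+8) = Beta(12, 20).
For Beta(a, b) with a, b > 1 the mode is (a−1)/(a+b−2) = 11/30 ≈ 0.367.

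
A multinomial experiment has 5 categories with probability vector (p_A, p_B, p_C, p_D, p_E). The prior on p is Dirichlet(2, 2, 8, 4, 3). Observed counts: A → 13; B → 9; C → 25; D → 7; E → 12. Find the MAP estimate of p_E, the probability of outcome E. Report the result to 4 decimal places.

MAP estimate of p_E = 0.1750

The posterior is Dirichlet(αᵢ + nᵢ) = Dirichlet(15, 11, 33, 11, 15).
For a Dirichlet(a₁,…,a_K) with all aᵢ > 1, the mode has j-th component (aⱼ − 1)/(Σaᵢ − K).
Here Σaᵢ = 85 and K = 5, so p_E = (15 − 1)/(85 − 5) = 14/80 ≈ 0.1750.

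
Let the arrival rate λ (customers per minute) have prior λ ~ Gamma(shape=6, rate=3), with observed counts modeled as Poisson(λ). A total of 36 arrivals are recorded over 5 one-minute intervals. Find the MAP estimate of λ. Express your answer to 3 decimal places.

λ̂_MAP = 5.125

Σxᵢ = 36, n = 5.
Posterior ∝ λ^5e^(−3λ) · λ^36e^(−5λ) = λ^41e^(−8λ), i.e. Gamma(shape=42, rate=8).
The mode of a Gamma(a, b) with a ≥ 1 (shape–rate) is (a−1)/b = 41/8 ≈ 5.125.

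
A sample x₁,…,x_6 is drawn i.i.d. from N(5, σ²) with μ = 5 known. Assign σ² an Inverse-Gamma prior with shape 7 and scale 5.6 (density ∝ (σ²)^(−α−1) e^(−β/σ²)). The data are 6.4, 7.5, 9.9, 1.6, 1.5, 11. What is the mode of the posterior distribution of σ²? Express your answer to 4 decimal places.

Sum of squared deviations about the known mean: SS = (6.4−5)² + (7.5−5)² + (9.9−5)² + (1.6−5)² + (1.5−5)² + (11−5)² = 92.03.
The Normal likelihood contributes (σ²)^(−n/2) exp(−SS/(2σ²)), so the posterior is Inverse-Gamma(α + n/2, β + SS/2) = Inverse-Gamma(10, 51.615).
The mode of Inverse-Gamma(a, b) is b/(a+1) = 51.615/11 ≈ 4.6923.

σ̂²_MAP = 4.6923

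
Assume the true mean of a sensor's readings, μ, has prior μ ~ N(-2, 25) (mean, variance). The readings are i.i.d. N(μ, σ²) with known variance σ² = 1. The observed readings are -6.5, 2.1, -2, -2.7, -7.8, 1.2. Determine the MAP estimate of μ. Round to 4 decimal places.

n = 6; x̄ = ((-6.5) + 2.1 + (-2) + (-2.7) + (-7.8) + 1.2)/6 = -15.7/6 = -157/60 ≈ -2.6167.
For a Normal prior and Normal likelihood with known variance, the posterior is Normal; its mode equals its mean, the precision-weighted average.
Prior precision 1/σ₀² = 1/25 = 0.04; data precision n/σ² = 6/1 = 6.
μ̂ = (0.04·(-2) + 6·(-157/60)) / (0.04 + 6) = (-15.78)/6.04 = -789/302 ≈ -2.6126.

μ̂_MAP = -2.6126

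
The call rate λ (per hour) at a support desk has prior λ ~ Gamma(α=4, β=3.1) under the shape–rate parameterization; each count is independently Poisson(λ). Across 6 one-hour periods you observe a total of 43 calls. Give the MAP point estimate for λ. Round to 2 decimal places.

λ̂_MAP = 5.05

Σxᵢ = 43, n = 6.
Posterior ∝ λ^3e^(−3.1λ) · λ^43e^(−6λ) = λ^46e^(−9.1λ), i.e. Gamma(shape=47, rate=9.1).
The mode of a Gamma(a, b) with a ≥ 1 (shape–rate) is (a−1)/b = 46/9.1 ≈ 5.05.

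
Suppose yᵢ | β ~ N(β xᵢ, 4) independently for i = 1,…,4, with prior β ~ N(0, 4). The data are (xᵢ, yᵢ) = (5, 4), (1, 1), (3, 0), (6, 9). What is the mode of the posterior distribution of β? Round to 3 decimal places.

log p(β | y) = −Σ(yᵢ − βxᵢ)²/(2·4) − β²/(2·4) + const.
Setting the derivative to zero: Σxᵢ(yᵢ − βxᵢ)/4 − β/4 = 0, so β = Σxᵢyᵢ / (Σxᵢ² + σ²/τ²).
Σxᵢyᵢ = 5·4 + 1·1 + 3·0 + 6·9 = 75; Σxᵢ² = 71; σ²/τ² = 1.
β̂_MAP = 75 / (71 + 1) = 75/72 ≈ 1.042.

β̂_MAP = 1.042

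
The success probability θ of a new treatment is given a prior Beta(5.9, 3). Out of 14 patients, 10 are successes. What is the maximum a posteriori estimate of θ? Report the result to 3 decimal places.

Prior: Beta(5.9, 3).
Data: 10 successes in 14 trials. The binomial likelihood contributes θ^10(1−θ)^4, so the posterior is Beta(5.9+10, 3+4) = Beta(15.9, 7).
For Beta(a, b) with a, b > 1 the mode is (a−1)/(a+b−2) = 14.9/20.9 ≈ 0.713.

θ̂_MAP = 0.713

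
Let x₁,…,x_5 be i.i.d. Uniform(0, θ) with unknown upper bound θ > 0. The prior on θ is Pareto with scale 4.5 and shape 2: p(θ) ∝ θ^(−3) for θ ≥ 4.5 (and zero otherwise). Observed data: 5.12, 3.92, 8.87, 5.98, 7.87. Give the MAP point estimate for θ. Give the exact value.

The Uniform(0, θ) likelihood is θ^(−n) for θ ≥ max(xᵢ), zero otherwise. Here max(xᵢ) = 8.87.
Posterior ∝ θ^(−3) · θ^(−5) = θ^(−8) on θ ≥ max(4.5, 8.87) = 8.87.
This density is strictly decreasing in θ, so the posterior mode lies at the lower boundary of the support.

θ̂_MAP = 8.87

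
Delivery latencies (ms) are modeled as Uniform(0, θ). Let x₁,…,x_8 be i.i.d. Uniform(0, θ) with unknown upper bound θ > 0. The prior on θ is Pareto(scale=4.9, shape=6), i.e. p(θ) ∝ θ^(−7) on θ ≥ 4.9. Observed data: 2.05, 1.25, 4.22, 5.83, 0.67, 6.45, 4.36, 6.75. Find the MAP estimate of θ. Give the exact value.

θ̂_MAP = 6.75

The Uniform(0, θ) likelihood is θ^(−n) for θ ≥ max(xᵢ), zero otherwise. Here max(xᵢ) = 6.75.
Posterior ∝ θ^(−7) · θ^(−8) = θ^(−15) on θ ≥ max(4.9, 6.75) = 6.75.
This density is strictly decreasing in θ, so the posterior mode lies at the lower boundary of the support.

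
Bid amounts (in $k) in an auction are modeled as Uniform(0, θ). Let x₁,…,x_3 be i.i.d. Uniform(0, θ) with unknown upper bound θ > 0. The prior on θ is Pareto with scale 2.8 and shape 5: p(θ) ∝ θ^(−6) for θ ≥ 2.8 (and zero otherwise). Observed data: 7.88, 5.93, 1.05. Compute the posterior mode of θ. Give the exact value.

The Uniform(0, θ) likelihood is θ^(−n) for θ ≥ max(xᵢ), zero otherwise. Here max(xᵢ) = 7.88.
Posterior ∝ θ^(−6) · θ^(−3) = θ^(−9) on θ ≥ max(2.8, 7.88) = 7.88.
This density is strictly decreasing in θ, so the posterior mode lies at the lower boundary of the support.

θ̂_MAP = 7.88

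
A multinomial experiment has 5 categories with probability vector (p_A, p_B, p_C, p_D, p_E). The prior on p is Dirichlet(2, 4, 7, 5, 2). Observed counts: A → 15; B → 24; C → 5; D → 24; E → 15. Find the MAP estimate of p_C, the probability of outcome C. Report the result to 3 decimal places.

MAP estimate of p_C = 0.112

The posterior is Dirichlet(αᵢ + nᵢ) = Dirichlet(17, 28, 12, 29, 17).
For a Dirichlet(a₁,…,a_K) with all aᵢ > 1, the mode has j-th component (aⱼ − 1)/(Σaᵢ − K).
Here Σaᵢ = 103 and K = 5, so p_C = (12 − 1)/(103 − 5) = 11/98 ≈ 0.112.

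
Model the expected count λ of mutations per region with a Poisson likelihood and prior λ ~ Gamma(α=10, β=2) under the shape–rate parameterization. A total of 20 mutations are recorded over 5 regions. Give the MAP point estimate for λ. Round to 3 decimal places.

λ̂_MAP = 4.143

Σxᵢ = 20, n = 5.
Posterior ∝ λ^9e^(−2λ) · λ^20e^(−5λ) = λ^29e^(−7λ), i.e. Gamma(shape=30, rate=7).
The mode of a Gamma(a, b) with a ≥ 1 (shape–rate) is (a−1)/b = 29/7 ≈ 4.143.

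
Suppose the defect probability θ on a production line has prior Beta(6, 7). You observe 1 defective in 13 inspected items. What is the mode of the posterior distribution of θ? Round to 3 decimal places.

Prior: Beta(6, 7).
Data: 1 success in 13 trials. The binomial likelihood contributes θ(1−θ)^12, so the posterior is Beta(6+1, 7+12) = Beta(7, 19).
For Beta(a, b) with a, b > 1 the mode is (a−1)/(a+b−2) = 6/24 ≈ 0.250.

θ̂_MAP = 0.250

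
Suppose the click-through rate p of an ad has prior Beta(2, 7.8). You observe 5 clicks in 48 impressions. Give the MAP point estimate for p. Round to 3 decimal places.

Prior: Beta(2, 7.8).
Data: 5 successes in 48 trials. The binomial likelihood contributes p^5(1−p)^43, so the posterior is Beta(2+5, 7.8+43) = Beta(7, 50.8).
For Beta(a, b) with a, b > 1 the mode is (a−1)/(a+b−2) = 6/55.8 ≈ 0.108.

p̂_MAP = 0.108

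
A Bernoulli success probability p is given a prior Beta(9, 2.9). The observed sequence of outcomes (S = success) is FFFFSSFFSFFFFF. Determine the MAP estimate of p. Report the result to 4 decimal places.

p̂_MAP = 0.4603

Prior: Beta(9, 2.9).
Data: 3 successes in 14 trials (from the sequence). The binomial likelihood contributes p^3(1−p)^11, so the posterior is Beta(9+3, 2.9+11) = Beta(12, 13.9).
For Beta(a, b) with a, b > 1 the mode is (a−1)/(a+b−2) = 11/23.9 ≈ 0.4603.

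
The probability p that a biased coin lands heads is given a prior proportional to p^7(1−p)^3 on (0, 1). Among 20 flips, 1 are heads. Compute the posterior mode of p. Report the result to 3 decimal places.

The prior density ∝ p^7(1−p)^3 is the kernel of Beta(8, 4).
Data: 1 success in 20 trials. The binomial likelihood contributes p(1−p)^19, so the posterior is Beta(8+1, 4+19) = Beta(9, 23).
For Beta(a, b) with a, b > 1 the mode is (a−1)/(a+b−2) = 8/30 ≈ 0.267.

p̂_MAP = 0.267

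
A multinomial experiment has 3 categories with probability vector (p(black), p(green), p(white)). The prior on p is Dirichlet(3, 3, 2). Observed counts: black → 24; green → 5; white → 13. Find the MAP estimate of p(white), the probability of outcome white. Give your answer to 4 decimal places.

The posterior is Dirichlet(αᵢ + nᵢ) = Dirichlet(27, 8, 15).
For a Dirichlet(a₁,…,a_K) with all aᵢ > 1, the mode has j-th component (aⱼ − 1)/(Σaᵢ − K).
Here Σaᵢ = 50 and K = 3, so p(white) = (15 − 1)/(50 − 3) = 14/47 ≈ 0.2979.

MAP estimate of p(white) = 0.2979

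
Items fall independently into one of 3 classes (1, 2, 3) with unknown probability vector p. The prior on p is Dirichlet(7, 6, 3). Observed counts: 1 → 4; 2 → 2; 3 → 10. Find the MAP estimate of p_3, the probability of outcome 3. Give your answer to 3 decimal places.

MAP estimate: 0.414

The posterior is Dirichlet(αᵢ + nᵢ) = Dirichlet(11, 8, 13).
For a Dirichlet(a₁,…,a_K) with all aᵢ > 1, the mode has j-th component (aⱼ − 1)/(Σaᵢ − K).
Here Σaᵢ = 32 and K = 3, so p_3 = (13 − 1)/(32 − 3) = 12/29 ≈ 0.414.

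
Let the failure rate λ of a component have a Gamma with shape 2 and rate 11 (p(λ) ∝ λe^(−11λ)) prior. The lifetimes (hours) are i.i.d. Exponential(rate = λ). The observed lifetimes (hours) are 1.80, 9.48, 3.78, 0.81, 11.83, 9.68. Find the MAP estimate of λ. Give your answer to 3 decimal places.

λ̂_MAP = 0.145

The Exponential(rate=λ) likelihood is ∝ λ^n e^(−λΣtᵢ). Here n = 6 and Σtᵢ = 1.80 + 9.48 + 3.78 + 0.81 + 11.83 + 9.68 = 37.38.
Posterior ∝ λe^(−11λ) · λ^6e^(−37.38λ) = λ^7e^(−48.38λ), i.e. Gamma(8, 48.38).
Mode = (a−1)/b = 7/48.38 ≈ 0.145.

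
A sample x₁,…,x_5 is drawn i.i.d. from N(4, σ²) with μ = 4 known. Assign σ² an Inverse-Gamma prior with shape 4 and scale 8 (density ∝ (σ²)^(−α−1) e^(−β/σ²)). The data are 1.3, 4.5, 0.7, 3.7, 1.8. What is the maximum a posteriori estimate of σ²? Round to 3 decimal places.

Sum of squared deviations about the known mean: SS = (1.3−4)² + (4.5−4)² + (0.7−4)² + (3.7−4)² + (1.8−4)² = 23.36.
The Normal likelihood contributes (σ²)^(−n/2) exp(−SS/(2σ²)), so the posterior is Inverse-Gamma(α + n/2, β + SS/2) = Inverse-Gamma(6.5, 19.68).
The mode of Inverse-Gamma(a, b) is b/(a+1) = 19.68/7.5 ≈ 2.624.

σ̂²_MAP = 2.624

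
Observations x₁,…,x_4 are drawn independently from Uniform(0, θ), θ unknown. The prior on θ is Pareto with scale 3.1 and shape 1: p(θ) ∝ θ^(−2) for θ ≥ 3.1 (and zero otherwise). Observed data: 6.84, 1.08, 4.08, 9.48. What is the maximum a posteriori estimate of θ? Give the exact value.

The Uniform(0, θ) likelihood is θ^(−n) for θ ≥ max(xᵢ), zero otherwise. Here max(xᵢ) = 9.48.
Posterior ∝ θ^(−2) · θ^(−4) = θ^(−6) on θ ≥ max(3.1, 9.48) = 9.48.
This density is strictly decreasing in θ, so the posterior mode lies at the lower boundary of the support.

θ̂_MAP = 9.48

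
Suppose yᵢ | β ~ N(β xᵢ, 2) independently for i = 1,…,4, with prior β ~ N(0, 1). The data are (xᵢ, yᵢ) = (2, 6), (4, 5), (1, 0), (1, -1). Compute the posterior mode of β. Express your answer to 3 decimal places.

log p(β | y) = −Σ(yᵢ − βxᵢ)²/(2·2) − β²/(2·1) + const.
Setting the derivative to zero: Σxᵢ(yᵢ − βxᵢ)/2 − β/1 = 0, so β = Σxᵢyᵢ / (Σxᵢ² + σ²/τ²).
Σxᵢyᵢ = 2·6 + 4·5 + 1·0 + 1·(-1) = 31; Σxᵢ² = 22; σ²/τ² = 2.
β̂_MAP = 31 / (22 + 2) = 31/24 ≈ 1.292.

β̂_MAP = 1.292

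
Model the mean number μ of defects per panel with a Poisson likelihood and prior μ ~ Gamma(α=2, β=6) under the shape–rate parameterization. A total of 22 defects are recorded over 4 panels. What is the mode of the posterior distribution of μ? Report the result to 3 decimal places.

Σxᵢ = 22, n = 4.
Posterior ∝ μe^(−6μ) · μ^22e^(−4μ) = μ^23e^(−10μ), i.e. Gamma(shape=24, rate=10).
The mode of a Gamma(a, b) with a ≥ 1 (shape–rate) is (a−1)/b = 23/10 ≈ 2.300.

μ̂_MAP = 2.300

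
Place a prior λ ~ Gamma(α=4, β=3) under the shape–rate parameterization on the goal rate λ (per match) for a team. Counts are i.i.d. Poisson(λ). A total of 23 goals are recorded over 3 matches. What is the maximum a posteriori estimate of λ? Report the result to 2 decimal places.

Σxᵢ = 23, n = 3.
Posterior ∝ λ^3e^(−3λ) · λ^23e^(−3λ) = λ^26e^(−6λ), i.e. Gamma(shape=27, rate=6).
The mode of a Gamma(a, b) with a ≥ 1 (shape–rate) is (a−1)/b = 26/6 ≈ 4.33.

λ̂_MAP = 4.33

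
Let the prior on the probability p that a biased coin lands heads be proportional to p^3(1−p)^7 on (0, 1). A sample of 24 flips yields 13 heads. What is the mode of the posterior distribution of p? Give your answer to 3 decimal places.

The prior density ∝ p^3(1−p)^7 is the kernel of Beta(4, 8).
Data: 13 successes in 24 trials. The binomial likelihood contributes p^13(1−p)^11, so the posterior is Beta(4+13, 8+11) = Beta(17, 19).
For Beta(a, b) with a, b > 1 the mode is (a−1)/(a+b−2) = 16/34 ≈ 0.471.

p̂_MAP = 0.471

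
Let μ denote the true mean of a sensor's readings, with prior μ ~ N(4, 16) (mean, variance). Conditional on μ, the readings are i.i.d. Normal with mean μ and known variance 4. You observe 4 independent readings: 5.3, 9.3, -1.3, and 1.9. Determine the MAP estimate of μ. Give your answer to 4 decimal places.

n = 4; x̄ = (5.3 + 9.3 + (-1.3) + 1.9)/4 = 15.2/4 = 3.8.
For a Normal prior and Normal likelihood with known variance, the posterior is Normal; its mode equals its mean, the precision-weighted average.
Prior precision 1/σ₀² = 1/16 = 0.0625; data precision n/σ² = 4/4 = 1.
μ̂ = (0.0625·4 + 1·3.8) / (0.0625 + 1) = 4.05/1.0625 = 324/85 ≈ 3.8118.

μ̂_MAP = 3.8118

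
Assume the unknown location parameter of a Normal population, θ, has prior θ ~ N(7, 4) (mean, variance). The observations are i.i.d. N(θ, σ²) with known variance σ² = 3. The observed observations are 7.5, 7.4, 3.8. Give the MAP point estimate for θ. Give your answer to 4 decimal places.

n = 3; x̄ = (7.5 + 7.4 + 3.8)/3 = 18.7/3 = 187/30 ≈ 6.2333.
For a Normal prior and Normal likelihood with known variance, the posterior is Normal; its mode equals its mean, the precision-weighted average.
Prior precision 1/σ₀² = 1/4 = 0.25; data precision n/σ² = 3/3 = 1.
θ̂ = (0.25·7 + 1·(187/30)) / (0.25 + 1) = (479/60)/1.25 = 479/75 ≈ 6.3867.

θ̂_MAP = 6.3867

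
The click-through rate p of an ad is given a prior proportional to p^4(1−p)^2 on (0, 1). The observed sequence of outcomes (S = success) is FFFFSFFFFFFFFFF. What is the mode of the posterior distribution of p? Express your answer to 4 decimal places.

The prior density ∝ p^4(1−p)^2 is the kernel of Beta(5, 3).
Data: 1 success in 15 trials (from the sequence). The binomial likelihood contributes p(1−p)^14, so the posterior is Beta(5+1, 3+14) = Beta(6, 17).
For Beta(a, b) with a, b > 1 the mode is (a−1)/(a+b−2) = 5/21 ≈ 0.2381.

p̂_MAP = 0.2381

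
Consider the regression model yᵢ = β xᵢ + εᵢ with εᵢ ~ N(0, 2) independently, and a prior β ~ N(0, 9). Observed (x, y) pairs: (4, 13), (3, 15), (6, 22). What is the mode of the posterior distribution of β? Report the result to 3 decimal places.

β̂_MAP = 3.740

log p(β | y) = −Σ(yᵢ − βxᵢ)²/(2·2) − β²/(2·9) + const.
Setting the derivative to zero: Σxᵢ(yᵢ − βxᵢ)/2 − β/9 = 0, so β = Σxᵢyᵢ / (Σxᵢ² + σ²/τ²).
Σxᵢyᵢ = 4·13 + 3·15 + 6·22 = 229; Σxᵢ² = 61; σ²/τ² = 2/9.
β̂_MAP = 229 / (61 + 2/9) = 229/(551/9) = 2061/551 ≈ 3.740.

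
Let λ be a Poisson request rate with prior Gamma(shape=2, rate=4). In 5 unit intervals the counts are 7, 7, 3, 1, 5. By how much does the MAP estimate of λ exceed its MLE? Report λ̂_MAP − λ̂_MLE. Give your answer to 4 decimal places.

MAP − MLE = -1.9333

Σxᵢ = 23. Posterior is Gamma(25, 9); MAP = (25−1)/9 = 24/9 ≈ 2.66667.
MLE = x̄ = 23/5 ≈ 4.60000.
Difference = 24/9 − 23/5 = -29/15 ≈ -1.9333.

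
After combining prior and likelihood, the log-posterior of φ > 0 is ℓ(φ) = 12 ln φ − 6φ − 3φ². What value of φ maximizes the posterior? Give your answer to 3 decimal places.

φ̂_MAP = 1.000

ℓ'(φ) = 12/φ − 6 − 6φ. Setting this to zero and multiplying by φ: 6φ² + 6φ − 12 = 0.
φ = (−6 + √(6² + 4·6·12)) / (2·6) = (−6 + √324) / 12 = (−6 + 18)/12 = 1.
ℓ''(φ) = −12/φ² − 6 < 0, confirming a maximum.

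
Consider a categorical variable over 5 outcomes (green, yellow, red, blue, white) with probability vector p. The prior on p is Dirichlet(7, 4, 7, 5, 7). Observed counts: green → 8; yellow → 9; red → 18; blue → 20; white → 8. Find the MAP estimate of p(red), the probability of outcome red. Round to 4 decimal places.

The posterior is Dirichlet(αᵢ + nᵢ) = Dirichlet(15, 13, 25, 25, 15).
For a Dirichlet(a₁,…,a_K) with all aᵢ > 1, the mode has j-th component (aⱼ − 1)/(Σaᵢ − K).
Here Σaᵢ = 93 and K = 5, so p(red) = (25 − 1)/(93 − 5) = 24/88 ≈ 0.2727.

MAP estimate of p(red) = 0.2727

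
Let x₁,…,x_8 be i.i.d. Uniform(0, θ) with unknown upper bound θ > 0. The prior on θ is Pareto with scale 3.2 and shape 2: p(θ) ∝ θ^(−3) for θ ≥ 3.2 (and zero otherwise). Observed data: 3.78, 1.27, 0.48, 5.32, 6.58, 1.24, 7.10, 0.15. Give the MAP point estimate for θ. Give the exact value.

θ̂_MAP = 7.10

The Uniform(0, θ) likelihood is θ^(−n) for θ ≥ max(xᵢ), zero otherwise. Here max(xᵢ) = 7.10.
Posterior ∝ θ^(−3) · θ^(−8) = θ^(−11) on θ ≥ max(3.2, 7.10) = 7.10.
This density is strictly decreasing in θ, so the posterior mode lies at the lower boundary of the support.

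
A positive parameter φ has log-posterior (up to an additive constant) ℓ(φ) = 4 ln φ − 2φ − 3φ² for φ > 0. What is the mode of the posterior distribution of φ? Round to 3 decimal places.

φ̂_MAP = 0.667

ℓ'(φ) = 4/φ − 2 − 6φ. Setting this to zero and multiplying by φ: 6φ² + 2φ − 4 = 0.
φ = (−2 + √(2² + 4·6·4)) / (2·6) = (−2 + √100) / 12 = (−2 + 10)/12 = 2/3.
ℓ''(φ) = −4/φ² − 6 < 0, confirming a maximum.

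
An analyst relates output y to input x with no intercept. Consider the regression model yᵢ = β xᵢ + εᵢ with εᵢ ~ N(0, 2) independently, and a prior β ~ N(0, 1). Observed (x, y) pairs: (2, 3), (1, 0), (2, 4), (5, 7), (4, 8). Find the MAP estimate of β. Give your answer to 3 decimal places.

β̂_MAP = 1.558

log p(β | y) = −Σ(yᵢ − βxᵢ)²/(2·2) − β²/(2·1) + const.
Setting the derivative to zero: Σxᵢ(yᵢ − βxᵢ)/2 − β/1 = 0, so β = Σxᵢyᵢ / (Σxᵢ² + σ²/τ²).
Σxᵢyᵢ = 2·3 + 1·0 + 2·4 + 5·7 + 4·8 = 81; Σxᵢ² = 50; σ²/τ² = 2.
β̂_MAP = 81 / (50 + 2) = 81/52 ≈ 1.558.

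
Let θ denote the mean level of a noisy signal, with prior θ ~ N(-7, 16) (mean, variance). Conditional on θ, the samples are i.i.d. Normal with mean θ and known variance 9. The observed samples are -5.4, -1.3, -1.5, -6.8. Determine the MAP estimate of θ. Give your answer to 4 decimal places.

n = 4; x̄ = ((-5.4) + (-1.3) + (-1.5) + (-6.8))/4 = -15/4 = -3.75.
For a Normal prior and Normal likelihood with known variance, the posterior is Normal; its mode equals its mean, the precision-weighted average.
Prior precision 1/σ₀² = 1/16 = 0.0625; data precision n/σ² = 4/9.
θ̂ = (0.0625·(-7) + (4/9)·(-3.75)) / (0.0625 + 4/9) = (-101/48)/(73/144) = -303/73 ≈ -4.1507.

θ̂_MAP = -4.1507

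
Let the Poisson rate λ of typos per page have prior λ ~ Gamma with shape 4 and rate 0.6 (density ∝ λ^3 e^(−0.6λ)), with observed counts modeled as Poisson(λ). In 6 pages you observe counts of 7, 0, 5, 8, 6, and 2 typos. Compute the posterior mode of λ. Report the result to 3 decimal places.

λ̂_MAP = 4.697

Σxᵢ = 7+0+5+8+6+2 = 28, with n = 6.
Posterior ∝ λ^3e^(−0.6λ) · λ^28e^(−6λ) = λ^31e^(−6.6λ), i.e. Gamma(shape=32, rate=6.6).
The mode of a Gamma(a, b) with a ≥ 1 (shape–rate) is (a−1)/b = 31/6.6 ≈ 4.697.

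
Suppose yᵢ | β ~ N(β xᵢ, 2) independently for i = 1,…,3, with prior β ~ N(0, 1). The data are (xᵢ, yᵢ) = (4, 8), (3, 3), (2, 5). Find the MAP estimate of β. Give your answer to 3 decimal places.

log p(β | y) = −Σ(yᵢ − βxᵢ)²/(2·2) − β²/(2·1) + const.
Setting the derivative to zero: Σxᵢ(yᵢ − βxᵢ)/2 − β/1 = 0, so β = Σxᵢyᵢ / (Σxᵢ² + σ²/τ²).
Σxᵢyᵢ = 4·8 + 3·3 + 2·5 = 51; Σxᵢ² = 29; σ²/τ² = 2.
β̂_MAP = 51 / (29 + 2) = 51/31 ≈ 1.645.

β̂_MAP = 1.645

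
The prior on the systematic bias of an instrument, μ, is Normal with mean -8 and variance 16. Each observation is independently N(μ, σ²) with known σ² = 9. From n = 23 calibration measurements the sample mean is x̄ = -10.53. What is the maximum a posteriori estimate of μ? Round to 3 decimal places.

n = 23, x̄ = -10.53.
For a Normal prior and Normal likelihood with known variance, the posterior is Normal; its mode equals its mean, the precision-weighted average.
Prior precision 1/σ₀² = 1/16 = 0.0625; data precision n/σ² = 23/9.
μ̂ = (0.0625·(-8) + (23/9)·(-10.53)) / (0.0625 + 23/9) = (-27.41)/(377/144) = -98676/9425 ≈ -10.470.

μ̂_MAP = -10.470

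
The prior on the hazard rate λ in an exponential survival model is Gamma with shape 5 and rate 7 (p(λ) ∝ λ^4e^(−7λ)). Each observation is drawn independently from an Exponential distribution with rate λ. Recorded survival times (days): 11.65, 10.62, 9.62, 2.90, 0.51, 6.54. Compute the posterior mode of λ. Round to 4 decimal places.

λ̂_MAP = 0.2048

The Exponential(rate=λ) likelihood is ∝ λ^n e^(−λΣtᵢ). Here n = 6 and Σtᵢ = 11.65 + 10.62 + 9.62 + 2.90 + 0.51 + 6.54 = 41.84.
Posterior ∝ λ^4e^(−7λ) · λ^6e^(−41.84λ) = λ^10e^(−48.84λ), i.e. Gamma(11, 48.84).
Mode = (a−1)/b = 10/48.84 ≈ 0.2048.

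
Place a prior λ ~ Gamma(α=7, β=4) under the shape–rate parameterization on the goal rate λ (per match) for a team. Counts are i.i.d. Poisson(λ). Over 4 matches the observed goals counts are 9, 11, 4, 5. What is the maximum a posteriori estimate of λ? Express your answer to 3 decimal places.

Σxᵢ = 9+11+4+5 = 29, with n = 4.
Posterior ∝ λ^6e^(−4λ) · λ^29e^(−4λ) = λ^35e^(−8λ), i.e. Gamma(shape=36, rate=8).
The mode of a Gamma(a, b) with a ≥ 1 (shape–rate) is (a−1)/b = 35/8 ≈ 4.375.

λ̂_MAP = 4.375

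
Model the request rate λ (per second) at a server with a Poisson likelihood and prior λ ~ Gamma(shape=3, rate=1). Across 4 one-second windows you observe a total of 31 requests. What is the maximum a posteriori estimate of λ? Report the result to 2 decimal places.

Σxᵢ = 31, n = 4.
Posterior ∝ λ^2e^(−1λ) · λ^31e^(−4λ) = λ^33e^(−5λ), i.e. Gamma(shape=34, rate=5).
The mode of a Gamma(a, b) with a ≥ 1 (shape–rate) is (a−1)/b = 33/5 ≈ 6.60.

λ̂_MAP = 6.60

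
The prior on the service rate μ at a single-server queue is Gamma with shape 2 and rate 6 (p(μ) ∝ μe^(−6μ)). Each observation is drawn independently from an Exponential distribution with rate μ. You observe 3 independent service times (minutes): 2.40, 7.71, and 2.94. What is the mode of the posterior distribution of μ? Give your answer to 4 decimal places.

The Exponential(rate=μ) likelihood is ∝ μ^n e^(−μΣtᵢ). Here n = 3 and Σtᵢ = 2.40 + 7.71 + 2.94 = 13.05.
Posterior ∝ μe^(−6μ) · μ^3e^(−13.05μ) = μ^4e^(−19.05μ), i.e. Gamma(5, 19.05).
Mode = (a−1)/b = 4/19.05 ≈ 0.2100.

μ̂_MAP = 0.2100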